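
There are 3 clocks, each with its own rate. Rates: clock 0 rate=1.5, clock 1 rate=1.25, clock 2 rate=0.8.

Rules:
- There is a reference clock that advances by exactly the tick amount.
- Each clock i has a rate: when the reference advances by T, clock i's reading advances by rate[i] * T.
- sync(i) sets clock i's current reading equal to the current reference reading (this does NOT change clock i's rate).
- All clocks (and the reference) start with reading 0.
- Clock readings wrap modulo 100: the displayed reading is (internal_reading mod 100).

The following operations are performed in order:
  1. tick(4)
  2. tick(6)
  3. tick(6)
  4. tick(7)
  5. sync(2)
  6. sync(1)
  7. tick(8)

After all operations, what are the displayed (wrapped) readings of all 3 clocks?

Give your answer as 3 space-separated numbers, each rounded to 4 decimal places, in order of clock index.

Answer: 46.5000 33.0000 29.4000

Derivation:
After op 1 tick(4): ref=4.0000 raw=[6.0000 5.0000 3.2000]
After op 2 tick(6): ref=10.0000 raw=[15.0000 12.5000 8.0000]
After op 3 tick(6): ref=16.0000 raw=[24.0000 20.0000 12.8000]
After op 4 tick(7): ref=23.0000 raw=[34.5000 28.7500 18.4000]
After op 5 sync(2): ref=23.0000 raw=[34.5000 28.7500 23.0000]
After op 6 sync(1): ref=23.0000 raw=[34.5000 23.0000 23.0000]
After op 7 tick(8): ref=31.0000 raw=[46.5000 33.0000 29.4000]
Wrap final raw readings (mod 100): 46.5000 mod 100 = 46.5000; 33.0000 mod 100 = 33.0000; 29.4000 mod 100 = 29.4000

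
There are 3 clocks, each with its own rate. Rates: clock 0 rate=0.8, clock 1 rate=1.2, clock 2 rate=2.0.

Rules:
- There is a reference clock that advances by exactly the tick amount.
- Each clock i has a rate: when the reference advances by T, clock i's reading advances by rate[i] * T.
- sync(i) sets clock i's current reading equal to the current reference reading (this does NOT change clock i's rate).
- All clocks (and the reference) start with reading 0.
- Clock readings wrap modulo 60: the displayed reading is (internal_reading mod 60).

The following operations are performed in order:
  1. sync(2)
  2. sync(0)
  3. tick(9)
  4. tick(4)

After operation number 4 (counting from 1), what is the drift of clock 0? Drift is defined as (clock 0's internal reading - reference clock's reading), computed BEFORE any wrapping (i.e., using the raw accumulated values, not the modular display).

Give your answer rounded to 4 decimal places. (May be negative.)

Answer: -2.6000

Derivation:
After op 1 sync(2): ref=0.0000 raw=[0.0000 0.0000 0.0000]
After op 2 sync(0): ref=0.0000 raw=[0.0000 0.0000 0.0000]
After op 3 tick(9): ref=9.0000 raw=[7.2000 10.8000 18.0000]
After op 4 tick(4): ref=13.0000 raw=[10.4000 15.6000 26.0000]
Drift of clock 0 after op 4: 10.4000 - 13.0000 = -2.6000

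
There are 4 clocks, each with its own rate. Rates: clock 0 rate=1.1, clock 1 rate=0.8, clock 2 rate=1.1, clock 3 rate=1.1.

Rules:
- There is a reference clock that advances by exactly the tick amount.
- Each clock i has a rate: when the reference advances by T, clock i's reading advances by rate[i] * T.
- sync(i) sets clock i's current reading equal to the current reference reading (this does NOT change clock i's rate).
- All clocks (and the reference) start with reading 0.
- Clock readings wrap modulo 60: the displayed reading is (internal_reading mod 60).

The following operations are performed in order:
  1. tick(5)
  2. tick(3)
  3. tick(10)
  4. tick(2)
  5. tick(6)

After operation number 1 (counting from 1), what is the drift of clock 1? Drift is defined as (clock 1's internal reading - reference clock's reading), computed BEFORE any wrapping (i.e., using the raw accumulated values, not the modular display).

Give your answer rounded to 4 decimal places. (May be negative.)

After op 1 tick(5): ref=5.0000 raw=[5.5000 4.0000 5.5000 5.5000]
Drift of clock 1 after op 1: 4.0000 - 5.0000 = -1.0000

Answer: -1.0000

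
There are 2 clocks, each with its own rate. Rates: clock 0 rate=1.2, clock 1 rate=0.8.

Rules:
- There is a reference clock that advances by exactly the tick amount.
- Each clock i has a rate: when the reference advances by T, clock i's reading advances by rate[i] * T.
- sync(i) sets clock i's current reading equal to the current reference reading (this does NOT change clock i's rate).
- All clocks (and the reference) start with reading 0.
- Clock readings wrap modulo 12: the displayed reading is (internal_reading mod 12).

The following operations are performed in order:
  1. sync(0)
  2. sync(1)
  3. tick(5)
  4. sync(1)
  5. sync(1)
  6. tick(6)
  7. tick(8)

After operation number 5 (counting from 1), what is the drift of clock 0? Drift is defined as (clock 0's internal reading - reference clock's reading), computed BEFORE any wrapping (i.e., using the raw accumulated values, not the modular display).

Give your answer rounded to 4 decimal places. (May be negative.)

After op 1 sync(0): ref=0.0000 raw=[0.0000 0.0000]
After op 2 sync(1): ref=0.0000 raw=[0.0000 0.0000]
After op 3 tick(5): ref=5.0000 raw=[6.0000 4.0000]
After op 4 sync(1): ref=5.0000 raw=[6.0000 5.0000]
After op 5 sync(1): ref=5.0000 raw=[6.0000 5.0000]
Drift of clock 0 after op 5: 6.0000 - 5.0000 = 1.0000

Answer: 1.0000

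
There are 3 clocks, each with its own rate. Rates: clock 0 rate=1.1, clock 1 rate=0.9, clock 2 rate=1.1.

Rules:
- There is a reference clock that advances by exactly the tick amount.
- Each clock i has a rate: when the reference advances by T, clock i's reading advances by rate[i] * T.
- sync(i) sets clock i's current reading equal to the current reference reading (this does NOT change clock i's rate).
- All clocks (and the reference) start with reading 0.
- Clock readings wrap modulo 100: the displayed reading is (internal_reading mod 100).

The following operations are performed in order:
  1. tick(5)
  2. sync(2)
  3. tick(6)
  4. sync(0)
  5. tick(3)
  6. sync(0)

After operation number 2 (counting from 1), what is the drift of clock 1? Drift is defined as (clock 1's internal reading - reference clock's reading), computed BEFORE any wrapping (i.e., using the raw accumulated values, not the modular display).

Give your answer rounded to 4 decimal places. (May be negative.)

After op 1 tick(5): ref=5.0000 raw=[5.5000 4.5000 5.5000]
After op 2 sync(2): ref=5.0000 raw=[5.5000 4.5000 5.0000]
Drift of clock 1 after op 2: 4.5000 - 5.0000 = -0.5000

Answer: -0.5000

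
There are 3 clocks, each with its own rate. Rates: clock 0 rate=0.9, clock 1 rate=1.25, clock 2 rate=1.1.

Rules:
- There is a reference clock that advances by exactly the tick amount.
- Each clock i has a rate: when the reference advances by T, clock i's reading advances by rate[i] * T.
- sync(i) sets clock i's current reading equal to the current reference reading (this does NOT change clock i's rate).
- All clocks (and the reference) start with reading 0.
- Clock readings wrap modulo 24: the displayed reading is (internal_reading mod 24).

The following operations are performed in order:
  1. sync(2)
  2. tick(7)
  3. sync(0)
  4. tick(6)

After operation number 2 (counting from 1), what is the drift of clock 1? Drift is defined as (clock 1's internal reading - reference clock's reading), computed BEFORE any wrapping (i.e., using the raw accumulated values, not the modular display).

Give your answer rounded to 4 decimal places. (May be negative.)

After op 1 sync(2): ref=0.0000 raw=[0.0000 0.0000 0.0000]
After op 2 tick(7): ref=7.0000 raw=[6.3000 8.7500 7.7000]
Drift of clock 1 after op 2: 8.7500 - 7.0000 = 1.7500

Answer: 1.7500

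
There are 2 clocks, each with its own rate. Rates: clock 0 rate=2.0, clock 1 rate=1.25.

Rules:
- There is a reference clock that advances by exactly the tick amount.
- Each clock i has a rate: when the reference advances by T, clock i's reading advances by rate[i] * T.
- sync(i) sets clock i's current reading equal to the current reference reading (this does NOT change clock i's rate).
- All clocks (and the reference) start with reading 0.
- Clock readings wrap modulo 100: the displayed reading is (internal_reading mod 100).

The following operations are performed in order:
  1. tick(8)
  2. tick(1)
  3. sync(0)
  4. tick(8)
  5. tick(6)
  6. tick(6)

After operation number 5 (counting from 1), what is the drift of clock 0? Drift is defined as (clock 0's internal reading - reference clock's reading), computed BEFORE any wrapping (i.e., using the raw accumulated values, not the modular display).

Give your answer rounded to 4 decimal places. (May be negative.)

After op 1 tick(8): ref=8.0000 raw=[16.0000 10.0000]
After op 2 tick(1): ref=9.0000 raw=[18.0000 11.2500]
After op 3 sync(0): ref=9.0000 raw=[9.0000 11.2500]
After op 4 tick(8): ref=17.0000 raw=[25.0000 21.2500]
After op 5 tick(6): ref=23.0000 raw=[37.0000 28.7500]
Drift of clock 0 after op 5: 37.0000 - 23.0000 = 14.0000

Answer: 14.0000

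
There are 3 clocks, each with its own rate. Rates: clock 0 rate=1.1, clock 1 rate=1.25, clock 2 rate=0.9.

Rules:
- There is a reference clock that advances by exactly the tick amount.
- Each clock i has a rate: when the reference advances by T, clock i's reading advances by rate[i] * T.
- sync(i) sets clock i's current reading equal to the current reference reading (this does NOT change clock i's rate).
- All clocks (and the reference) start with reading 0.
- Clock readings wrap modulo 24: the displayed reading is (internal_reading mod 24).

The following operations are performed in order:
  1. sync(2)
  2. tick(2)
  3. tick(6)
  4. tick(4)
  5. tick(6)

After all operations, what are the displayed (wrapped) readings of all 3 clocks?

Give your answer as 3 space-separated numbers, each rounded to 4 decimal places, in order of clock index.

Answer: 19.8000 22.5000 16.2000

Derivation:
After op 1 sync(2): ref=0.0000 raw=[0.0000 0.0000 0.0000]
After op 2 tick(2): ref=2.0000 raw=[2.2000 2.5000 1.8000]
After op 3 tick(6): ref=8.0000 raw=[8.8000 10.0000 7.2000]
After op 4 tick(4): ref=12.0000 raw=[13.2000 15.0000 10.8000]
After op 5 tick(6): ref=18.0000 raw=[19.8000 22.5000 16.2000]
Wrap final raw readings (mod 24): 19.8000 mod 24 = 19.8000; 22.5000 mod 24 = 22.5000; 16.2000 mod 24 = 16.2000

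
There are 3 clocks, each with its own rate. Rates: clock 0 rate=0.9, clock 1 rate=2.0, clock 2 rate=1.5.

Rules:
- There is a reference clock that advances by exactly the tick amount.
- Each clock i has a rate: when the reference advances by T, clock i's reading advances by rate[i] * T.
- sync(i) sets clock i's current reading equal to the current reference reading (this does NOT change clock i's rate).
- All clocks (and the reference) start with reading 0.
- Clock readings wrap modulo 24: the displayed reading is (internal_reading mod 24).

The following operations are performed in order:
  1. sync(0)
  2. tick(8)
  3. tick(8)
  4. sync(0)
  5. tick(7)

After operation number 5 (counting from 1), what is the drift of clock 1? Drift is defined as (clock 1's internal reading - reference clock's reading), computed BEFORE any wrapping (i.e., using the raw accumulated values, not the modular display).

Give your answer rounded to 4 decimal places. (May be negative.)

Answer: 23.0000

Derivation:
After op 1 sync(0): ref=0.0000 raw=[0.0000 0.0000 0.0000]
After op 2 tick(8): ref=8.0000 raw=[7.2000 16.0000 12.0000]
After op 3 tick(8): ref=16.0000 raw=[14.4000 32.0000 24.0000]
After op 4 sync(0): ref=16.0000 raw=[16.0000 32.0000 24.0000]
After op 5 tick(7): ref=23.0000 raw=[22.3000 46.0000 34.5000]
Drift of clock 1 after op 5: 46.0000 - 23.0000 = 23.0000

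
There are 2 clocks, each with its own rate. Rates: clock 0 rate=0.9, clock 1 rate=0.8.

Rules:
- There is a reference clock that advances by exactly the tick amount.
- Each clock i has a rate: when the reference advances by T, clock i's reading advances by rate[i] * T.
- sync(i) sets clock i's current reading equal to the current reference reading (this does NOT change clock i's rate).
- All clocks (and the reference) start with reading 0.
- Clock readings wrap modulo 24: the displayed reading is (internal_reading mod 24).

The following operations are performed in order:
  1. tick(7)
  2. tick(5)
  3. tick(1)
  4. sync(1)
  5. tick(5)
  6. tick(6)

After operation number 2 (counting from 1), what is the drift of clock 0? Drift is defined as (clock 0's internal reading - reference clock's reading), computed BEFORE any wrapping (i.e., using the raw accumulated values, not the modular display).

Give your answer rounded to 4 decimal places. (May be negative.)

Answer: -1.2000

Derivation:
After op 1 tick(7): ref=7.0000 raw=[6.3000 5.6000]
After op 2 tick(5): ref=12.0000 raw=[10.8000 9.6000]
Drift of clock 0 after op 2: 10.8000 - 12.0000 = -1.2000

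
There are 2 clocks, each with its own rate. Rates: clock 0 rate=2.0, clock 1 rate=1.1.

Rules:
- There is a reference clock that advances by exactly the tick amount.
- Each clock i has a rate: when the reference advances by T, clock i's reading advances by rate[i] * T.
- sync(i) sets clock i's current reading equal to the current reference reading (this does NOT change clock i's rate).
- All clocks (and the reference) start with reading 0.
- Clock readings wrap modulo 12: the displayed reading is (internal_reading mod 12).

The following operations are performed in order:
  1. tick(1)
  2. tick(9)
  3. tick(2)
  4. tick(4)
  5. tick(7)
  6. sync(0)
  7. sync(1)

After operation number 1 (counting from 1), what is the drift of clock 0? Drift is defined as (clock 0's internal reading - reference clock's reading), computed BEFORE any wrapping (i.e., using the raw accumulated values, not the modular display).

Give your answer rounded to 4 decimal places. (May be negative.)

Answer: 1.0000

Derivation:
After op 1 tick(1): ref=1.0000 raw=[2.0000 1.1000]
Drift of clock 0 after op 1: 2.0000 - 1.0000 = 1.0000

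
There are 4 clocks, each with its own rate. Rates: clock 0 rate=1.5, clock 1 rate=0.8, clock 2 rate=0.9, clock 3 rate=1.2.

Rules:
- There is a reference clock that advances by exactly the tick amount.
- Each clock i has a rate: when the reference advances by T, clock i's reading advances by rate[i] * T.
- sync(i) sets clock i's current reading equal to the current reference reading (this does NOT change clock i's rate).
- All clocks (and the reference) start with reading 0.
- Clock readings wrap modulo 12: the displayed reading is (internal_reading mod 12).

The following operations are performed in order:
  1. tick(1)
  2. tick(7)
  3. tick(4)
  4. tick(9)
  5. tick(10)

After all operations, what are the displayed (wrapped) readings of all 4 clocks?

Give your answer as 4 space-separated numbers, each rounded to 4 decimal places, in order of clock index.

Answer: 10.5000 0.8000 3.9000 1.2000

Derivation:
After op 1 tick(1): ref=1.0000 raw=[1.5000 0.8000 0.9000 1.2000]
After op 2 tick(7): ref=8.0000 raw=[12.0000 6.4000 7.2000 9.6000]
After op 3 tick(4): ref=12.0000 raw=[18.0000 9.6000 10.8000 14.4000]
After op 4 tick(9): ref=21.0000 raw=[31.5000 16.8000 18.9000 25.2000]
After op 5 tick(10): ref=31.0000 raw=[46.5000 24.8000 27.9000 37.2000]
Wrap final raw readings (mod 12): 46.5000 mod 12 = 10.5000; 24.8000 mod 12 = 0.8000; 27.9000 mod 12 = 3.9000; 37.2000 mod 12 = 1.2000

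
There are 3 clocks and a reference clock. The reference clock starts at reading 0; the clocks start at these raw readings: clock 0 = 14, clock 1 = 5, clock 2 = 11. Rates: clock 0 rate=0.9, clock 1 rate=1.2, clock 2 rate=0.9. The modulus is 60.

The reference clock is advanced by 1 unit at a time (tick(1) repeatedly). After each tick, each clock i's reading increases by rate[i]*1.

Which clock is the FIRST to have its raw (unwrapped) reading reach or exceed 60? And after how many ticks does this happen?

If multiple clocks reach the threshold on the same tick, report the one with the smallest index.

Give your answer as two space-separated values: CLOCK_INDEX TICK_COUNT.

clock 0: start=14, rate=0.9, needs 60-14 = 46; ticks = ceil(46/0.9) = ceil(51.1111) = 52; reading at tick 52 = 14 + 0.9*52 = 60.8000
clock 1: start=5, rate=1.2, needs 60-5 = 55; ticks = ceil(55/1.2) = ceil(45.8333) = 46; reading at tick 46 = 5 + 1.2*46 = 60.2000
clock 2: start=11, rate=0.9, needs 60-11 = 49; ticks = ceil(49/0.9) = ceil(54.4444) = 55; reading at tick 55 = 11 + 0.9*55 = 60.5000
Minimum tick count = 46; winners = [1]; smallest index = 1

Answer: 1 46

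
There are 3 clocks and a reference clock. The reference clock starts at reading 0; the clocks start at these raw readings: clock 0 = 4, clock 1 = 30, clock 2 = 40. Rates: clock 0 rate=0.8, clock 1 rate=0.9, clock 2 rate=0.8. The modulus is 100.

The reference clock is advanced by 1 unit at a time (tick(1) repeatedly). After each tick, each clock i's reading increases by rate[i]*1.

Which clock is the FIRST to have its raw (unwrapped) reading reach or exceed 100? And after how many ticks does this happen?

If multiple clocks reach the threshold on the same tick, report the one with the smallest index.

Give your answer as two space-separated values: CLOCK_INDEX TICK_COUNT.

Answer: 2 75

Derivation:
clock 0: start=4, rate=0.8, needs 100-4 = 96; ticks = ceil(96/0.8) = ceil(120.0000) = 120; reading at tick 120 = 4 + 0.8*120 = 100.0000
clock 1: start=30, rate=0.9, needs 100-30 = 70; ticks = ceil(70/0.9) = ceil(77.7778) = 78; reading at tick 78 = 30 + 0.9*78 = 100.2000
clock 2: start=40, rate=0.8, needs 100-40 = 60; ticks = ceil(60/0.8) = ceil(75.0000) = 75; reading at tick 75 = 40 + 0.8*75 = 100.0000
Minimum tick count = 75; winners = [2]; smallest index = 2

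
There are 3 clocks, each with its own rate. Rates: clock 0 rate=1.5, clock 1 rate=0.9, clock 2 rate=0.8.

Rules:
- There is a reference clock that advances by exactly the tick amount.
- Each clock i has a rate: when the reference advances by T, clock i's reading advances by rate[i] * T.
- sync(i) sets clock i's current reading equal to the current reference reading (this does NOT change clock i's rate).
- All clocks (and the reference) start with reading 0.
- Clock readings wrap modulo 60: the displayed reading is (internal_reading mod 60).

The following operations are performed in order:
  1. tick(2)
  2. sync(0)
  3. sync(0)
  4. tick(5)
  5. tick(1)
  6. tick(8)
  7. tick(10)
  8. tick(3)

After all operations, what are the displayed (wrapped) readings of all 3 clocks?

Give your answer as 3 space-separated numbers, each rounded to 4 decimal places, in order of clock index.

After op 1 tick(2): ref=2.0000 raw=[3.0000 1.8000 1.6000]
After op 2 sync(0): ref=2.0000 raw=[2.0000 1.8000 1.6000]
After op 3 sync(0): ref=2.0000 raw=[2.0000 1.8000 1.6000]
After op 4 tick(5): ref=7.0000 raw=[9.5000 6.3000 5.6000]
After op 5 tick(1): ref=8.0000 raw=[11.0000 7.2000 6.4000]
After op 6 tick(8): ref=16.0000 raw=[23.0000 14.4000 12.8000]
After op 7 tick(10): ref=26.0000 raw=[38.0000 23.4000 20.8000]
After op 8 tick(3): ref=29.0000 raw=[42.5000 26.1000 23.2000]
Wrap final raw readings (mod 60): 42.5000 mod 60 = 42.5000; 26.1000 mod 60 = 26.1000; 23.2000 mod 60 = 23.2000

Answer: 42.5000 26.1000 23.2000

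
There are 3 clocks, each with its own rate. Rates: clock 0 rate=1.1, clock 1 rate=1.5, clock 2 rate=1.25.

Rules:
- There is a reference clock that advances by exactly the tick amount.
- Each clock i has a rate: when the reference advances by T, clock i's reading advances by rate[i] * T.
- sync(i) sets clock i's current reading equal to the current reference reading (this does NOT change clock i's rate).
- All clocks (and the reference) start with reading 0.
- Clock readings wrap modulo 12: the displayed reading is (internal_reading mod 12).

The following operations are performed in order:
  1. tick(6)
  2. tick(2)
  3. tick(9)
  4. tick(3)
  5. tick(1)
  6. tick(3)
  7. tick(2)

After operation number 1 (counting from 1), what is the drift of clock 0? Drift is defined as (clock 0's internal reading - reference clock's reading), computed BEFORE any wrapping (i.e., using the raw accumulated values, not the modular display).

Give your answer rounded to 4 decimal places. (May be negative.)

Answer: 0.6000

Derivation:
After op 1 tick(6): ref=6.0000 raw=[6.6000 9.0000 7.5000]
Drift of clock 0 after op 1: 6.6000 - 6.0000 = 0.6000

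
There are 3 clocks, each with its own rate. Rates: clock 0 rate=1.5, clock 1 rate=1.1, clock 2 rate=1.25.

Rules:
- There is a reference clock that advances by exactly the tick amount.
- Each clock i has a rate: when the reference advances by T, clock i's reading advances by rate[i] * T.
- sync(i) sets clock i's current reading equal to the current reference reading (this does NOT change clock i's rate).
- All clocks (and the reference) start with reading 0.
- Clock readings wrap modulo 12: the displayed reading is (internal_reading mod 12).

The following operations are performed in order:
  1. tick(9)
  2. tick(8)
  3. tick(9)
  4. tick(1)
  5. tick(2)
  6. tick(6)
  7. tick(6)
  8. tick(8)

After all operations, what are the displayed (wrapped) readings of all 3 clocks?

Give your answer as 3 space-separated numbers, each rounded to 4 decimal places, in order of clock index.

Answer: 1.5000 5.9000 1.2500

Derivation:
After op 1 tick(9): ref=9.0000 raw=[13.5000 9.9000 11.2500]
After op 2 tick(8): ref=17.0000 raw=[25.5000 18.7000 21.2500]
After op 3 tick(9): ref=26.0000 raw=[39.0000 28.6000 32.5000]
After op 4 tick(1): ref=27.0000 raw=[40.5000 29.7000 33.7500]
After op 5 tick(2): ref=29.0000 raw=[43.5000 31.9000 36.2500]
After op 6 tick(6): ref=35.0000 raw=[52.5000 38.5000 43.7500]
After op 7 tick(6): ref=41.0000 raw=[61.5000 45.1000 51.2500]
After op 8 tick(8): ref=49.0000 raw=[73.5000 53.9000 61.2500]
Wrap final raw readings (mod 12): 73.5000 mod 12 = 1.5000; 53.9000 mod 12 = 5.9000; 61.2500 mod 12 = 1.2500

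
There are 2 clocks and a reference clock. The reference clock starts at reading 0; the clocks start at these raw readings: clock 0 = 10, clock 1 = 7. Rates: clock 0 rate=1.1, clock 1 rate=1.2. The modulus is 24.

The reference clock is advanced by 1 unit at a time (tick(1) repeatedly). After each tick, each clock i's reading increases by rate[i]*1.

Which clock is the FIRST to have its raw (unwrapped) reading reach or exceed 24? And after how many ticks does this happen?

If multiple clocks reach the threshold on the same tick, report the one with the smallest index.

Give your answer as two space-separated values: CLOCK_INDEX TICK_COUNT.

clock 0: start=10, rate=1.1, needs 24-10 = 14; ticks = ceil(14/1.1) = ceil(12.7273) = 13; reading at tick 13 = 10 + 1.1*13 = 24.3000
clock 1: start=7, rate=1.2, needs 24-7 = 17; ticks = ceil(17/1.2) = ceil(14.1667) = 15; reading at tick 15 = 7 + 1.2*15 = 25.0000
Minimum tick count = 13; winners = [0]; smallest index = 0

Answer: 0 13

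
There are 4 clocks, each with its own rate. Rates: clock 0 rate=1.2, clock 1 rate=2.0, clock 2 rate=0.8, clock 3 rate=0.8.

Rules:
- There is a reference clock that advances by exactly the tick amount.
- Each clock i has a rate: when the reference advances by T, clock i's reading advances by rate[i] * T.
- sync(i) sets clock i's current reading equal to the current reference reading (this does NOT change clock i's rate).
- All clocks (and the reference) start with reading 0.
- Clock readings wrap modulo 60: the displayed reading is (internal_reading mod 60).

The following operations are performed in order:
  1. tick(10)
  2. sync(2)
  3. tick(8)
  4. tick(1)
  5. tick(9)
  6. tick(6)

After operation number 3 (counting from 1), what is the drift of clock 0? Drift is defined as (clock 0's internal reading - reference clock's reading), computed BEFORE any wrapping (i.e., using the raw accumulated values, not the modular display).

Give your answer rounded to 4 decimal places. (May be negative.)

After op 1 tick(10): ref=10.0000 raw=[12.0000 20.0000 8.0000 8.0000]
After op 2 sync(2): ref=10.0000 raw=[12.0000 20.0000 10.0000 8.0000]
After op 3 tick(8): ref=18.0000 raw=[21.6000 36.0000 16.4000 14.4000]
Drift of clock 0 after op 3: 21.6000 - 18.0000 = 3.6000

Answer: 3.6000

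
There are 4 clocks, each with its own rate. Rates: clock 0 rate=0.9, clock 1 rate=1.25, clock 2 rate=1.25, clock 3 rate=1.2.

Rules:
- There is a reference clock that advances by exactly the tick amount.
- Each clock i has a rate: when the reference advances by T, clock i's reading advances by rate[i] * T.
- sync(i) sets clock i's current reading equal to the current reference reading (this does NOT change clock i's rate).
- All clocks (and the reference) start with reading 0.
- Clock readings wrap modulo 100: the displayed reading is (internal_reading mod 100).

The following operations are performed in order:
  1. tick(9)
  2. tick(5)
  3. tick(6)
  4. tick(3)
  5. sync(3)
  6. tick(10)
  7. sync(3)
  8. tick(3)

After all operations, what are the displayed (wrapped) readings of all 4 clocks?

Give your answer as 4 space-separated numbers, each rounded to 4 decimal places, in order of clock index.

After op 1 tick(9): ref=9.0000 raw=[8.1000 11.2500 11.2500 10.8000]
After op 2 tick(5): ref=14.0000 raw=[12.6000 17.5000 17.5000 16.8000]
After op 3 tick(6): ref=20.0000 raw=[18.0000 25.0000 25.0000 24.0000]
After op 4 tick(3): ref=23.0000 raw=[20.7000 28.7500 28.7500 27.6000]
After op 5 sync(3): ref=23.0000 raw=[20.7000 28.7500 28.7500 23.0000]
After op 6 tick(10): ref=33.0000 raw=[29.7000 41.2500 41.2500 35.0000]
After op 7 sync(3): ref=33.0000 raw=[29.7000 41.2500 41.2500 33.0000]
After op 8 tick(3): ref=36.0000 raw=[32.4000 45.0000 45.0000 36.6000]
Wrap final raw readings (mod 100): 32.4000 mod 100 = 32.4000; 45.0000 mod 100 = 45.0000; 45.0000 mod 100 = 45.0000; 36.6000 mod 100 = 36.6000

Answer: 32.4000 45.0000 45.0000 36.6000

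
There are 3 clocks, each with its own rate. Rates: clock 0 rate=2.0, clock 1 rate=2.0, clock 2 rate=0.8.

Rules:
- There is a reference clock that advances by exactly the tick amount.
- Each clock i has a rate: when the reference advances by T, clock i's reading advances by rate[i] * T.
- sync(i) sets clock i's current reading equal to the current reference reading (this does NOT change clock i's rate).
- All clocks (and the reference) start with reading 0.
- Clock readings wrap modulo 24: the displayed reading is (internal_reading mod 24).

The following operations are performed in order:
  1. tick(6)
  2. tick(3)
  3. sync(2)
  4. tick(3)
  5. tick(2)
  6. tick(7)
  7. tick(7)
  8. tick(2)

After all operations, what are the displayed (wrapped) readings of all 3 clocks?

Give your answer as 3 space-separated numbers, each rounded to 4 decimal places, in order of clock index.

Answer: 12.0000 12.0000 1.8000

Derivation:
After op 1 tick(6): ref=6.0000 raw=[12.0000 12.0000 4.8000]
After op 2 tick(3): ref=9.0000 raw=[18.0000 18.0000 7.2000]
After op 3 sync(2): ref=9.0000 raw=[18.0000 18.0000 9.0000]
After op 4 tick(3): ref=12.0000 raw=[24.0000 24.0000 11.4000]
After op 5 tick(2): ref=14.0000 raw=[28.0000 28.0000 13.0000]
After op 6 tick(7): ref=21.0000 raw=[42.0000 42.0000 18.6000]
After op 7 tick(7): ref=28.0000 raw=[56.0000 56.0000 24.2000]
After op 8 tick(2): ref=30.0000 raw=[60.0000 60.0000 25.8000]
Wrap final raw readings (mod 24): 60.0000 mod 24 = 12.0000; 60.0000 mod 24 = 12.0000; 25.8000 mod 24 = 1.8000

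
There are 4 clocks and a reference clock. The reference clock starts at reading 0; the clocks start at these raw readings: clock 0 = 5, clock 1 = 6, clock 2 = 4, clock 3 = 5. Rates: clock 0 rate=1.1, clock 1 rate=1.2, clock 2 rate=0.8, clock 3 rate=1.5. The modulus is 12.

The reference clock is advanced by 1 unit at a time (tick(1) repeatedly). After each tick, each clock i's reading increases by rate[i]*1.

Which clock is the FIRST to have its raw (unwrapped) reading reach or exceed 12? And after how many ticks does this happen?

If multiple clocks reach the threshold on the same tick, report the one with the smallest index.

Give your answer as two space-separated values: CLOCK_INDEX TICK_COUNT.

clock 0: start=5, rate=1.1, needs 12-5 = 7; ticks = ceil(7/1.1) = ceil(6.3636) = 7; reading at tick 7 = 5 + 1.1*7 = 12.7000
clock 1: start=6, rate=1.2, needs 12-6 = 6; ticks = ceil(6/1.2) = ceil(5.0000) = 5; reading at tick 5 = 6 + 1.2*5 = 12.0000
clock 2: start=4, rate=0.8, needs 12-4 = 8; ticks = ceil(8/0.8) = ceil(10.0000) = 10; reading at tick 10 = 4 + 0.8*10 = 12.0000
clock 3: start=5, rate=1.5, needs 12-5 = 7; ticks = ceil(7/1.5) = ceil(4.6667) = 5; reading at tick 5 = 5 + 1.5*5 = 12.5000
Minimum tick count = 5; winners = [1, 3]; smallest index = 1

Answer: 1 5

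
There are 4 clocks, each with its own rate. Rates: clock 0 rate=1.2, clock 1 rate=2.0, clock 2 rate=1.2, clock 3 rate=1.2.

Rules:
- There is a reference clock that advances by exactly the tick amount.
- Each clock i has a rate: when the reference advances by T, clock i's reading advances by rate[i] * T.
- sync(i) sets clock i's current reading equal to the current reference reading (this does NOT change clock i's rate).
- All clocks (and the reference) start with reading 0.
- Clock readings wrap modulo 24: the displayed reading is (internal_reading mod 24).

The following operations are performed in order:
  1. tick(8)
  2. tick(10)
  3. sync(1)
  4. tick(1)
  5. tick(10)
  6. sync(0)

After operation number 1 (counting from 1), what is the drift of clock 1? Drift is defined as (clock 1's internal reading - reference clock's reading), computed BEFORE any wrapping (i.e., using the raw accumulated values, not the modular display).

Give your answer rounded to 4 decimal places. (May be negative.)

Answer: 8.0000

Derivation:
After op 1 tick(8): ref=8.0000 raw=[9.6000 16.0000 9.6000 9.6000]
Drift of clock 1 after op 1: 16.0000 - 8.0000 = 8.0000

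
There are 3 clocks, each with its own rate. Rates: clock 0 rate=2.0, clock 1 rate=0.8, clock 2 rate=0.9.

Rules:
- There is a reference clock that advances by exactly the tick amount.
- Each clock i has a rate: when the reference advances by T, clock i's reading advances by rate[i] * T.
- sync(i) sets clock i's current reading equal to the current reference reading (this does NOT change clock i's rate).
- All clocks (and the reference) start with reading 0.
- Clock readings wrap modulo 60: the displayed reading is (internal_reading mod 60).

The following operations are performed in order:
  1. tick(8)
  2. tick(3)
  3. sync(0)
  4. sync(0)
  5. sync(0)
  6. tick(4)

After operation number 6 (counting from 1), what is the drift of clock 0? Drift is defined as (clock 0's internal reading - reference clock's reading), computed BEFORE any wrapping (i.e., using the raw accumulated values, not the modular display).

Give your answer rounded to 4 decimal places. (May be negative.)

Answer: 4.0000

Derivation:
After op 1 tick(8): ref=8.0000 raw=[16.0000 6.4000 7.2000]
After op 2 tick(3): ref=11.0000 raw=[22.0000 8.8000 9.9000]
After op 3 sync(0): ref=11.0000 raw=[11.0000 8.8000 9.9000]
After op 4 sync(0): ref=11.0000 raw=[11.0000 8.8000 9.9000]
After op 5 sync(0): ref=11.0000 raw=[11.0000 8.8000 9.9000]
After op 6 tick(4): ref=15.0000 raw=[19.0000 12.0000 13.5000]
Drift of clock 0 after op 6: 19.0000 - 15.0000 = 4.0000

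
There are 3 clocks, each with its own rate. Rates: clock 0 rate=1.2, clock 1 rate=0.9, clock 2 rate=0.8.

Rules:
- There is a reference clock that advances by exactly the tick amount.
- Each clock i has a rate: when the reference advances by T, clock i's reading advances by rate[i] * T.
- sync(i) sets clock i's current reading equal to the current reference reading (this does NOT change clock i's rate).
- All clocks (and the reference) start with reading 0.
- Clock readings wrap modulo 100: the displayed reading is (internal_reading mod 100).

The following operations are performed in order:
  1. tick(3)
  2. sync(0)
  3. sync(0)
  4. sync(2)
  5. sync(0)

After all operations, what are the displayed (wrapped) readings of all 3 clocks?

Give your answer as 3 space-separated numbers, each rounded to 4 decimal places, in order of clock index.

Answer: 3.0000 2.7000 3.0000

Derivation:
After op 1 tick(3): ref=3.0000 raw=[3.6000 2.7000 2.4000]
After op 2 sync(0): ref=3.0000 raw=[3.0000 2.7000 2.4000]
After op 3 sync(0): ref=3.0000 raw=[3.0000 2.7000 2.4000]
After op 4 sync(2): ref=3.0000 raw=[3.0000 2.7000 3.0000]
After op 5 sync(0): ref=3.0000 raw=[3.0000 2.7000 3.0000]
Wrap final raw readings (mod 100): 3.0000 mod 100 = 3.0000; 2.7000 mod 100 = 2.7000; 3.0000 mod 100 = 3.0000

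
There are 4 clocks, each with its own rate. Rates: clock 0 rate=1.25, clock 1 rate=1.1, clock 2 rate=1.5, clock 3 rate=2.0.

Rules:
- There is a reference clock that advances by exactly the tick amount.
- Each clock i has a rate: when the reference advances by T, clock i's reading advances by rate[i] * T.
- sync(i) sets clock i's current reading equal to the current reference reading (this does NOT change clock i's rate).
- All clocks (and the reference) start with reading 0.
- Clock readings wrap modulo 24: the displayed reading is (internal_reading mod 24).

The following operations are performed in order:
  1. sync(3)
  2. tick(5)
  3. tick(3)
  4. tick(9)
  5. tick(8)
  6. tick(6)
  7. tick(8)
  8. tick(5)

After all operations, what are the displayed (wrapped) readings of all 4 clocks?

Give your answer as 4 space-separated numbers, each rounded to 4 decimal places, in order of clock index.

After op 1 sync(3): ref=0.0000 raw=[0.0000 0.0000 0.0000 0.0000]
After op 2 tick(5): ref=5.0000 raw=[6.2500 5.5000 7.5000 10.0000]
After op 3 tick(3): ref=8.0000 raw=[10.0000 8.8000 12.0000 16.0000]
After op 4 tick(9): ref=17.0000 raw=[21.2500 18.7000 25.5000 34.0000]
After op 5 tick(8): ref=25.0000 raw=[31.2500 27.5000 37.5000 50.0000]
After op 6 tick(6): ref=31.0000 raw=[38.7500 34.1000 46.5000 62.0000]
After op 7 tick(8): ref=39.0000 raw=[48.7500 42.9000 58.5000 78.0000]
After op 8 tick(5): ref=44.0000 raw=[55.0000 48.4000 66.0000 88.0000]
Wrap final raw readings (mod 24): 55.0000 mod 24 = 7.0000; 48.4000 mod 24 = 0.4000; 66.0000 mod 24 = 18.0000; 88.0000 mod 24 = 16.0000

Answer: 7.0000 0.4000 18.0000 16.0000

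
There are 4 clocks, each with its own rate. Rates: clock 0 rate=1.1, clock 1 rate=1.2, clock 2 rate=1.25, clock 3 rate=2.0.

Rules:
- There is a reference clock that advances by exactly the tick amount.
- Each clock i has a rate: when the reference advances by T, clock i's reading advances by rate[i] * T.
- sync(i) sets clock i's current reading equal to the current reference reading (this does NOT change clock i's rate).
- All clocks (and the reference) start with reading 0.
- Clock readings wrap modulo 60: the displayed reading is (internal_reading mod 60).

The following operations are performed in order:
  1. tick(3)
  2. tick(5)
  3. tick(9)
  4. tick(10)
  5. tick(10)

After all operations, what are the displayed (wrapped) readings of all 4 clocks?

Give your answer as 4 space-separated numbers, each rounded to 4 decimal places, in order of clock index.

Answer: 40.7000 44.4000 46.2500 14.0000

Derivation:
After op 1 tick(3): ref=3.0000 raw=[3.3000 3.6000 3.7500 6.0000]
After op 2 tick(5): ref=8.0000 raw=[8.8000 9.6000 10.0000 16.0000]
After op 3 tick(9): ref=17.0000 raw=[18.7000 20.4000 21.2500 34.0000]
After op 4 tick(10): ref=27.0000 raw=[29.7000 32.4000 33.7500 54.0000]
After op 5 tick(10): ref=37.0000 raw=[40.7000 44.4000 46.2500 74.0000]
Wrap final raw readings (mod 60): 40.7000 mod 60 = 40.7000; 44.4000 mod 60 = 44.4000; 46.2500 mod 60 = 46.2500; 74.0000 mod 60 = 14.0000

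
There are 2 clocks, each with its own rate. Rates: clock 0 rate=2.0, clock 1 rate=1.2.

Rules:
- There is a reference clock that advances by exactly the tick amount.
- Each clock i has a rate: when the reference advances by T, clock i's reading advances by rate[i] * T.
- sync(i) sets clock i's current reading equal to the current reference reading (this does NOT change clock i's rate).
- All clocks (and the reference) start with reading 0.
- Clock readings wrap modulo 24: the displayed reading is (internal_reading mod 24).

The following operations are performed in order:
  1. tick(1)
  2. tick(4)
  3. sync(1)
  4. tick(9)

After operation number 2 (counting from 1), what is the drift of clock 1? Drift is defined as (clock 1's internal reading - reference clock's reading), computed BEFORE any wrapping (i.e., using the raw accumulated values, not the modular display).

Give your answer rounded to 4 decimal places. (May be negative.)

After op 1 tick(1): ref=1.0000 raw=[2.0000 1.2000]
After op 2 tick(4): ref=5.0000 raw=[10.0000 6.0000]
Drift of clock 1 after op 2: 6.0000 - 5.0000 = 1.0000

Answer: 1.0000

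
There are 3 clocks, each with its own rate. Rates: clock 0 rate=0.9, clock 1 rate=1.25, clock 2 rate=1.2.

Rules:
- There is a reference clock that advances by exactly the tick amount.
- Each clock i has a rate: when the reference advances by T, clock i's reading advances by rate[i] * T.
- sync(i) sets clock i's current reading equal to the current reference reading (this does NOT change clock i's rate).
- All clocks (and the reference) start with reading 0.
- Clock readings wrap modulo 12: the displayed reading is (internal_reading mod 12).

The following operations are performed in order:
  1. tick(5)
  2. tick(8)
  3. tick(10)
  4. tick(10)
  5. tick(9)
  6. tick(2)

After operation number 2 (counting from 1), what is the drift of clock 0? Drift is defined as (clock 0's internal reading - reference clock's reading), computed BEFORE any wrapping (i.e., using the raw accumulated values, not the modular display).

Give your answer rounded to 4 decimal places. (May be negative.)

After op 1 tick(5): ref=5.0000 raw=[4.5000 6.2500 6.0000]
After op 2 tick(8): ref=13.0000 raw=[11.7000 16.2500 15.6000]
Drift of clock 0 after op 2: 11.7000 - 13.0000 = -1.3000

Answer: -1.3000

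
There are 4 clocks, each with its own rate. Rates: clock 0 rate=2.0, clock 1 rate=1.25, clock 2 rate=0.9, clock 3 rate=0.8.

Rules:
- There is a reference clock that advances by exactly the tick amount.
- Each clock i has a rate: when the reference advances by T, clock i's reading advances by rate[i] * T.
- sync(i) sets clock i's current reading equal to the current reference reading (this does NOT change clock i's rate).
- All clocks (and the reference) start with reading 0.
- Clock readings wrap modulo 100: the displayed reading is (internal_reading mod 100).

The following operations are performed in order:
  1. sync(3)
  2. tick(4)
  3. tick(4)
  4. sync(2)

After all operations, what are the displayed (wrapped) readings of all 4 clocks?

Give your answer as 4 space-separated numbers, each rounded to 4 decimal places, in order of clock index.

After op 1 sync(3): ref=0.0000 raw=[0.0000 0.0000 0.0000 0.0000]
After op 2 tick(4): ref=4.0000 raw=[8.0000 5.0000 3.6000 3.2000]
After op 3 tick(4): ref=8.0000 raw=[16.0000 10.0000 7.2000 6.4000]
After op 4 sync(2): ref=8.0000 raw=[16.0000 10.0000 8.0000 6.4000]
Wrap final raw readings (mod 100): 16.0000 mod 100 = 16.0000; 10.0000 mod 100 = 10.0000; 8.0000 mod 100 = 8.0000; 6.4000 mod 100 = 6.4000

Answer: 16.0000 10.0000 8.0000 6.4000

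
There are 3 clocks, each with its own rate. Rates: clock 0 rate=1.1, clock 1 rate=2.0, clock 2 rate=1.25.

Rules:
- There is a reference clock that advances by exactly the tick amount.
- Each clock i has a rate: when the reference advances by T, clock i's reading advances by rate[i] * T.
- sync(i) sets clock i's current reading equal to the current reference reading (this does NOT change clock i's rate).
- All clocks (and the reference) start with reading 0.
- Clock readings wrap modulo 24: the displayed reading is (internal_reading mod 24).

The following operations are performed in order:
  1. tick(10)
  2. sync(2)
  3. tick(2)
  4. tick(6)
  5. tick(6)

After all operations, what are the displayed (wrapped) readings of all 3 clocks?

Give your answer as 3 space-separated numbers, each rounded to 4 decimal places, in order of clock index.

Answer: 2.4000 0.0000 3.5000

Derivation:
After op 1 tick(10): ref=10.0000 raw=[11.0000 20.0000 12.5000]
After op 2 sync(2): ref=10.0000 raw=[11.0000 20.0000 10.0000]
After op 3 tick(2): ref=12.0000 raw=[13.2000 24.0000 12.5000]
After op 4 tick(6): ref=18.0000 raw=[19.8000 36.0000 20.0000]
After op 5 tick(6): ref=24.0000 raw=[26.4000 48.0000 27.5000]
Wrap final raw readings (mod 24): 26.4000 mod 24 = 2.4000; 48.0000 mod 24 = 0.0000; 27.5000 mod 24 = 3.5000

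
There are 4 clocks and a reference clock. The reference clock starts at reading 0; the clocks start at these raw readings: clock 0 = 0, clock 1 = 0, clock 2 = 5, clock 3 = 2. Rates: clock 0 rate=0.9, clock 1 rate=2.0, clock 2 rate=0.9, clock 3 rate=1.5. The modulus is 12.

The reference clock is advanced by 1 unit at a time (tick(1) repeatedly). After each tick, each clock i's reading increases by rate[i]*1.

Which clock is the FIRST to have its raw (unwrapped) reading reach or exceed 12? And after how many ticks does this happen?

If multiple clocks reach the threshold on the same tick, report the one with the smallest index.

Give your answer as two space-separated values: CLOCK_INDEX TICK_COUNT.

Answer: 1 6

Derivation:
clock 0: start=0, rate=0.9, needs 12-0 = 12; ticks = ceil(12/0.9) = ceil(13.3333) = 14; reading at tick 14 = 0 + 0.9*14 = 12.6000
clock 1: start=0, rate=2.0, needs 12-0 = 12; ticks = ceil(12/2.0) = ceil(6.0000) = 6; reading at tick 6 = 0 + 2.0*6 = 12.0000
clock 2: start=5, rate=0.9, needs 12-5 = 7; ticks = ceil(7/0.9) = ceil(7.7778) = 8; reading at tick 8 = 5 + 0.9*8 = 12.2000
clock 3: start=2, rate=1.5, needs 12-2 = 10; ticks = ceil(10/1.5) = ceil(6.6667) = 7; reading at tick 7 = 2 + 1.5*7 = 12.5000
Minimum tick count = 6; winners = [1]; smallest index = 1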